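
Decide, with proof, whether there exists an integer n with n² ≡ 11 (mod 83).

n = 29

n = 29 works: 29² = 841, and 841 − 11 = 830 = 10·83.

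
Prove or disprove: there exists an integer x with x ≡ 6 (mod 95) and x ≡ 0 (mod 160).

Both moduli are multiples of 5 = gcd(95, 160), so any solution would satisfy x ≡ 6 and x ≡ 0 modulo 5 simultaneously.
But 6 mod 5 = 1 while 0 mod 5 = 0, a contradiction.
So no integer satisfies both congruences.

There is no such integer.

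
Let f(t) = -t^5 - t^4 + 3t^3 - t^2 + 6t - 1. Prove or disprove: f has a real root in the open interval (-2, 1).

f(-2) = -25 and f(1) = 5, which have opposite signs.
As a polynomial, f is continuous on every closed interval.
By the Intermediate Value Theorem, f takes the value 0 somewhere in the open interval.

Yes, f has a root in the interval.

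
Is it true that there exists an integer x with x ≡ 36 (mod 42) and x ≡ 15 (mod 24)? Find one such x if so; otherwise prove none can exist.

Reduce both congruences modulo 6, which divides 42 and 24: they say x ≡ 36 (mod 6) and x ≡ 15 (mod 6).
These are incompatible: 36 − 15 = 21 is not divisible by 6.
Therefore no such x exists.

There is no such integer.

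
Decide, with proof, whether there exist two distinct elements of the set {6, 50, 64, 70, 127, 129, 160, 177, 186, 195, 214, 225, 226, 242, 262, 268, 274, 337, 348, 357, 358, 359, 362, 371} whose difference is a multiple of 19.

The pair (6, 177) works.

Both 6 and 177 leave remainder 6 on division by 19; their difference 171 = 9·19 is a multiple of 19.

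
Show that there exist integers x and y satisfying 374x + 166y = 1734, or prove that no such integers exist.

gcd(374, 166) = 2, and 2 divides 1734, so integer solutions exist.
Dividing through by 2 reduces the equation to 187x + 83y = 867.
Euclidean algorithm: 187 = 2·83 + 21, 83 = 3·21 + 20, 21 = 1·20 + 1, 20 = 20·1 + 0.
Unwinding: 1 = 21 − 1·20 = 21 − (83 − 3·21) = −83 + 4·21 = −83 + 4·(187 − 2·83) = 4·187 − 9·83, i.e. 187·4 + 83·(-9) = 1.
Scaling by 867 gives the particular solution (x, y) = (3468, -7803).
Subtracting 41·83 from x and adding 41·187 to y gives the tidier solution (65, -136).
Indeed 374·65 + 166·(-136) = 24310 − 22576 = 1734.

x = 65, y = -136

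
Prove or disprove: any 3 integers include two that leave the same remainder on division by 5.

Try 3 consecutive integers, 25, 26, 27. Their remainders mod 5 are 0, 1, 2 — pairwise different, as any 3 ≤ 5 consecutive integers have distinct residues.
Hence this collection has no pair with equal remainders mod 5, disproving the claim.

No; for instance {25, 26, 27} is a counterexample.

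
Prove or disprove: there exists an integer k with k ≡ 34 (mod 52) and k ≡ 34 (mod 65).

k = 34

The moduli are not coprime: gcd(52, 65) = 13. Compatibility requires 13 ∣ (34 − 34) = 0, which holds, so solutions exist.
The smallest candidate k = 34 works directly: 34 ≡ 34 (mod 65).
Verify: 34 = 0·52 + 34 and 34 = 0·65 + 34. ✓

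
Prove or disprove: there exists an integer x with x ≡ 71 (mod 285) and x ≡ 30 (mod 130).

There is no such integer.

Reduce both congruences modulo 5, which divides 285 and 130: they say x ≡ 71 (mod 5) and x ≡ 30 (mod 5).
These are incompatible: 71 − 30 = 41 is not divisible by 5.
So no integer satisfies both congruences.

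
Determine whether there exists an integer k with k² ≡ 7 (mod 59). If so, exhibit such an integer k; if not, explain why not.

k = 40

k = 40 works: 40² = 1600, and 1600 − 7 = 1593 = 27·59.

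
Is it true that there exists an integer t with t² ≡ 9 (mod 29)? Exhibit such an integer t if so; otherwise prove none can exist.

t = 26

t = 26 works: 26² = 676, and 676 − 9 = 667 = 23·29.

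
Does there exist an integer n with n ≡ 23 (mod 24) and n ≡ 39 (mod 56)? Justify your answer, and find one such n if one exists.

gcd(24, 56) = 8. A simultaneous solution exists iff 23 ≡ 39 (mod 8); here 23 mod 8 = 7 = 39 mod 8, so it does.
The integers ≡ 23 (mod 24) are 23, 47, 71, 95, …; their remainders mod 56 are 23, 47, 15, 39, so n = 95 is the first that is ≡ 39 (mod 56).
Check: 95 mod 24 = 23, 95 mod 56 = 39. ✓

n = 95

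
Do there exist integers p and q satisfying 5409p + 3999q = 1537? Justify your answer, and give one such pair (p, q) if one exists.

gcd(5409, 3999) = 3, so every integer of the form 5409p + 3999q is a multiple of 3.
However 1537 leaves remainder 1 on division by 3.
Therefore 5409p + 3999q = 1537 has no solution in integers.

No such integers exist.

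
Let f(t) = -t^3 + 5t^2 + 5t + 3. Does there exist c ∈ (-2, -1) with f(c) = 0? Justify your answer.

f(-2) = 21 and f(-1) = 4, both positive, so a sign-change argument is unavailable; we show f keeps this sign on the whole interval.
Shift to the endpoint -1: with t = -1 − u (0 < u < 1), one computes f(-1 − u) = u^3 + 8u^2 + 8u + 4.
The nonzero coefficients here are all positive, so for u > 0 every term is positive (or zero), and the constant term 4 is strictly positive.
Therefore f(t) > 0 throughout (-2, -1), and f has no zero there.

No.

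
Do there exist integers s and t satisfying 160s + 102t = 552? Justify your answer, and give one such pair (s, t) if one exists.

Since gcd(160, 102) = 2 and 552 = 2·276, Bézout's identity guarantees a solution.
Dividing through by 2 reduces the equation to 80s + 51t = 276.
Euclidean algorithm: 80 = 1·51 + 29, 51 = 1·29 + 22, 29 = 1·22 + 7, 22 = 3·7 + 1, 7 = 7·1 + 0.
Back-substituting, 1 = 22 − 3·7 = 22 − 3·(29 − 1·22) = −3·29 + 4·22 = −3·29 + 4·(51 − 1·29) = 4·51 − 7·29 = 4·51 − 7·(80 − 1·51) = −7·80 + 11·51; that is, 80·(-7) + 51·11 = 1.
Scaling by 276 gives the particular solution (s, t) = (-1932, 3036).
The general solution is s = -1932 + 51k, t = 3036 − 80k; taking k = 38 gives the smaller pair s = 6, t = -4.
Check: 160·6 + 102·(-4) = 960 − 408 = 552. ✓

s = 6, t = -4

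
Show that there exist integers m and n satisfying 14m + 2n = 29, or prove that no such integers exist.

No such integers exist.

gcd(14, 2) = 2, so every integer of the form 14m + 2n is a multiple of 2.
But 29 is not a multiple of 2 (it leaves remainder 1).
Therefore 14m + 2n = 29 has no solution in integers.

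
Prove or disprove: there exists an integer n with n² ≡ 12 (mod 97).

n = 20

Take n = 20. Then 20² = 400 = 4·97 + 12, so 20² ≡ 12 (mod 97).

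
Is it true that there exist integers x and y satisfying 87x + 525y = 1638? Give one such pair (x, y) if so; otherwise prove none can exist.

Since gcd(87, 525) = 3 and 1638 = 3·546, Bézout's identity guarantees a solution.
Dividing through by 3 reduces the equation to 29x + 175y = 546.
Dividing repeatedly: 175 = 6·29 + 1, 29 = 29·1 + 0.
Working back up the chain: 1 = 175 − 6·29. So 29·(-6) + 175·1 = 1.
Scaling by 546 gives the particular solution (x, y) = (-3276, 546).
The general solution is x = -3276 + 175k, y = 546 − 29k; taking k = 19 gives the smaller pair x = 49, y = -5.
Check: 87·49 + 525·(-5) = 4263 − 2625 = 1638. ✓

x = 49, y = -5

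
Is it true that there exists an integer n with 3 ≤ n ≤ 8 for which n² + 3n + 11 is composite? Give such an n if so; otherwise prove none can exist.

At n = 4: 4² + 3·4 + 11 = 39 = 3·13, which is composite.

n = 4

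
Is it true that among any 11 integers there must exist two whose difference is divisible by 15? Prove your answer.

No, the set {74, 75, 76, 77, 78, 79, 80, 81, 82, 83, 84} is a counterexample.

Consider the 11 integers 74, 75, …, 84. They lie in distinct residue classes modulo 15, since 11 ≤ 15.
The differences between them range over 1, …, 10, none of which is divisible by 15.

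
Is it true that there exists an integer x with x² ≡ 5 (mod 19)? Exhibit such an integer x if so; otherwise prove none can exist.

x = 10 works: 10² = 100, and 100 − 5 = 95 = 5·19.

x = 10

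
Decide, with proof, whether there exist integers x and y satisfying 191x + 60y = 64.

Since gcd(191, 60) = 1, every integer is an integer combination of 191 and 60.
Euclidean algorithm: 191 = 3·60 + 11, 60 = 5·11 + 5, 11 = 2·5 + 1, 5 = 5·1 + 0.
Unwinding: 1 = 11 − 2·5 = 11 − 2·(60 − 5·11) = −2·60 + 11·11 = −2·60 + 11·(191 − 3·60) = 11·191 − 35·60, i.e. 191·11 + 60·(-35) = 1.
Multiplying through by 64: x = 11·64 = 704, y = (-35)·64 = -2240 is a solution.
Subtracting 11·60 from x and adding 11·191 to y gives the tidier solution (44, -139).
Check: 191·44 + 60·(-139) = 8404 − 8340 = 64. ✓

x = 44, y = -139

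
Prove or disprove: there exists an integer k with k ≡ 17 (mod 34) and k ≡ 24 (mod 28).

No such integer exists.

Both moduli are multiples of 2 = gcd(34, 28), so any solution would satisfy k ≡ 17 and k ≡ 24 modulo 2 simultaneously.
But 17 mod 2 = 1 while 24 mod 2 = 0, a contradiction.
So no integer satisfies both congruences.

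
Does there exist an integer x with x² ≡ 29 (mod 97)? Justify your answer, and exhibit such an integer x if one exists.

No such integer exists.

97 is prime, so by Euler's criterion 29 is a square mod 97 iff 29^((97−1)/2) = 29^48 ≡ 1 (mod 97).
Repeated squaring mod 97: 29^2 = 841 ≡ 65; 29^4 ≡ 65² = 4225 ≡ 54; 29^8 ≡ 54² = 2916 ≡ 6; 29^16 ≡ 6² = 36 ≡ 36; 29^32 ≡ 36² = 1296 ≡ 35.
Since 48 = 32 + 16, 29^48 ≡ 35 · 36; multiplying out mod 97: 35·36 = 1260 ≡ 96. Thus 29^48 ≡ 96 ≡ −1 (mod 97).
By Euler's criterion 29 is a quadratic non-residue mod 97: no x satisfies x² ≡ 29 (mod 97).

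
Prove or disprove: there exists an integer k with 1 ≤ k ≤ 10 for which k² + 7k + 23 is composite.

At k = 8: 8² + 7·8 + 23 = 143 = 11·13, which is composite.

k = 8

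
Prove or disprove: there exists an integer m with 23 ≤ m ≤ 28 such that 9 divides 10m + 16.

The values of 10m + 16 for m = 23, 24, …, 28 are 246, 256, 266, 276, 286, 296; reduced mod 9 these are 3, 4, 5, 6, 7, 8.
None is 0, so 9 never divides 10m + 16 on this range.

No, no such integer m in that range exists.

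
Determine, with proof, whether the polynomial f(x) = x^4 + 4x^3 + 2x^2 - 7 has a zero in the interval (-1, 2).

Such a root exists.

f(-1) = -8 and f(2) = 49, which have opposite signs.
As a polynomial, f is continuous on every closed interval.
By the Intermediate Value Theorem, f takes the value 0 somewhere in the open interval.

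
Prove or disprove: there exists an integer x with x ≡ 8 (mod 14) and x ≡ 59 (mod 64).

Reduce both congruences modulo 2, which divides 14 and 64: they say x ≡ 8 (mod 2) and x ≡ 59 (mod 2).
However 8 ≡ 0 and 59 ≡ 1 (mod 2), and 0 ≠ 1.
So no integer satisfies both congruences.

No such integer exists.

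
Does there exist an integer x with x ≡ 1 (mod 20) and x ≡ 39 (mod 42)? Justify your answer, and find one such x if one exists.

gcd(20, 42) = 2. A simultaneous solution exists iff 1 ≡ 39 (mod 2); here 1 mod 2 = 1 = 39 mod 2, so it does.
The integers ≡ 1 (mod 20) are 1, 21, 41, 61, 81, …; their remainders mod 42 are 1, 21, 41, 19, 39, so x = 81 is the first that is ≡ 39 (mod 42).
Indeed 81 ≡ 1 (mod 20) and 81 ≡ 39 (mod 42).

x = 81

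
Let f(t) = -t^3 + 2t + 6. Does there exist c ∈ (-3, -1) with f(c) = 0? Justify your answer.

No such root exists.

The endpoint values f(-3) = 27 and f(-1) = 5 are both positive. Claim: f(t) > 0 for every t in (-3, -1).
Shift to the endpoint -1: with t = -1 − u (0 < u < 2), one computes f(-1 − u) = u^3 + 3u^2 + u + 5.
All 4 nonzero coefficients of this polynomial in u are positive; hence for u > 0 the value is a sum of positive terms (the constant 5 among them).
So f is strictly positive on (-3, -1); no root exists in the interval.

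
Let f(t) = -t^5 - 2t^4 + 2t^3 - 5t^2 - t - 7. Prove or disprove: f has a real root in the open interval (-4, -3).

Such a root exists.

f(-4) = 301 and f(-3) = -22, which have opposite signs.
f is continuous everywhere (it is a polynomial), in particular on [-4, -3].
By the Intermediate Value Theorem, f takes the value 0 somewhere in the open interval.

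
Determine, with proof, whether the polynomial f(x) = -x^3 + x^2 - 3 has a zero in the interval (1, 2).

f has no root in that interval.

The endpoint values f(1) = -3 and f(2) = -7 are both negative. Claim: f(x) < 0 for every x in (1, 2).
Shift to the endpoint 1: with x = 1 + u (0 < u < 1), one computes f(1 + u) = -u^3 - 2u^2 - u - 3.
The nonzero coefficients here are all negative, so for u > 0 every term is negative (or zero), and the constant term -3 is strictly negative.
So f is strictly negative on (1, 2); no root exists in the interval.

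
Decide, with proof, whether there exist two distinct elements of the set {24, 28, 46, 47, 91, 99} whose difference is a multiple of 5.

24 mod 5 = 4 and 99 mod 5 = 4, so 99 − 24 = 75 = 15·5.

24 and 99 are such a pair.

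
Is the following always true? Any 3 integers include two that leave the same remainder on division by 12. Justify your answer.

Consider the 3 integers 41, 42, 43. They lie in distinct residue classes modulo 12, since 3 ≤ 12.
Hence this collection has no pair with equal remainders mod 12, disproving the claim.

No, the set {41, 42, 43} is a counterexample.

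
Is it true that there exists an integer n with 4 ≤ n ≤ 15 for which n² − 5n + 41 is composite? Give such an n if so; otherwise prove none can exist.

At n = 8: 8² − 5·8 + 41 = 65 = 5·13, which is composite.

n = 8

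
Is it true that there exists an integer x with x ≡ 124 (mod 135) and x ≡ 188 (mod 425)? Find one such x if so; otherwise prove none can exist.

gcd(135, 425) = 5. If x ≡ 124 (mod 135) and x ≡ 188 (mod 425), then x ≡ 124 (mod 5) and x ≡ 188 (mod 5).
These are incompatible: 124 − 188 = -64 is not divisible by 5.
So no integer satisfies both congruences.

No, no such integer exists.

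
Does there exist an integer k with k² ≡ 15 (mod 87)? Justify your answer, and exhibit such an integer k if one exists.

No, no such integer exists.

The prime 29 divides 87, so k² ≡ 15 (mod 87) would force k² ≡ 15 (mod 29).
29 is prime, so by Euler's criterion 15 is a square mod 29 iff 15^((29−1)/2) = 15^14 ≡ 1 (mod 29).
Repeated squaring mod 29: 15^2 = 225 ≡ 22; 15^4 ≡ 22² = 484 ≡ 20; 15^8 ≡ 20² = 400 ≡ 23.
Since 14 = 8 + 4 + 2, 15^14 ≡ 23 · 20 · 22; multiplying out mod 29: 23·20 = 460 ≡ 25, then 25·22 = 550 ≡ 28. Thus 15^14 ≡ 28 ≡ −1 (mod 29).
The value −1 means 15 is a non-residue modulo 29, so k² ≡ 15 (mod 29) is impossible.
So 15 is not a square mod 29, and hence 15 is not a square mod 87.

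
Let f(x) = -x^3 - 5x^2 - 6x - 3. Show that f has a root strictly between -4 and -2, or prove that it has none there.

f(-4) = 5 and f(-2) = -3, which have opposite signs.
As a polynomial, f is continuous on every closed interval.
By the Intermediate Value Theorem, f takes the value 0 somewhere in the open interval.

Yes, f has a root in the interval.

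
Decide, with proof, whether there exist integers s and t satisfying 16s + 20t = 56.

s = 1, t = 2

gcd(16, 20) = 4, and 4 divides 56, so integer solutions exist.
Dividing through by 4 reduces the equation to 4s + 5t = 14.
Run the Euclidean algorithm on 5 and 4: 5 = 1·4 + 1, 4 = 4·1 + 0.
Back-substituting, 1 = 5 − 1·4; that is, 4·(-1) + 5·1 = 1.
Times 14: 4·(-14) + 5·14 = 14, so (-14, 14) solves it.
Adding 3·5 to s and subtracting 3·4 from t gives the tidier solution (1, 2).
Indeed 16·1 + 20·2 = 16 + 40 = 56.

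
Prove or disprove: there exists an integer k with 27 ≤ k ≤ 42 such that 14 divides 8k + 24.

k = 32

For k = 27, 28, …, 31 the values 240, 248, 256, 264, 272 are not multiples of 14. At k = 32 we get 8·32 + 24 = 280, and 280 = 14·20.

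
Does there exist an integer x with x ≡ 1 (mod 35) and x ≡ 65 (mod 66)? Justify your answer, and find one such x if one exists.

x = 1121

The moduli 35 and 66 are coprime, so by the Chinese Remainder Theorem a unique solution modulo 2310 exists.
Any solution of the first congruence is x = 1 + 35t; substituting into the second, 35t ≡ 65 − 1 ≡ 64 (mod 66).
Since 35·17 = 595 = 9·66 + 1, the inverse of 35 mod 66 is 17.
Therefore t ≡ 17·64 = 1088 ≡ 32 (mod 66).
Taking t = 32 gives x = 1 + 35·32 = 1121.
Check: 1121 mod 35 = 1, 1121 mod 66 = 65. ✓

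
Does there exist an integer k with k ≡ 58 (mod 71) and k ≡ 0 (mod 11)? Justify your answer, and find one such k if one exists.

The moduli 71 and 11 are coprime, so by the Chinese Remainder Theorem a unique solution modulo 781 exists.
Any solution of the first congruence is k = 58 + 71t; substituting into the second, 71t ≡ 0 − 58 ≡ 8 (mod 11).
71 ≡ 5 (mod 11), so this reads 5t ≡ 8 (mod 11). To invert 5 modulo 11: 11 = 2·5 + 1, 5 = 5·1 + 0, and unwinding, 1 = 11 − 2·5. Thus 5⁻¹ ≡ -2 ≡ 9 (mod 11).
Multiplying by 9: t ≡ 9·8 = 72 ≡ 6 (mod 11).
With t = 6: k = 58 + 71·6 = 484.
Indeed 484 ≡ 58 (mod 71) and 484 ≡ 0 (mod 11).

k = 484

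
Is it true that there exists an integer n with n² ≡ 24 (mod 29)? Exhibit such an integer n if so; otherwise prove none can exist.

n = 16

n = 16 works: 16² = 256, and 256 − 24 = 232 = 8·29.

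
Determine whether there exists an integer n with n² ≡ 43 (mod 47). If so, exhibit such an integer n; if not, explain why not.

47 is prime, so by Euler's criterion 43 is a square mod 47 iff 43^((47−1)/2) = 43^23 ≡ 1 (mod 47).
Repeated squaring mod 47: 43^2 = 1849 ≡ 16; 43^4 ≡ 16² = 256 ≡ 21; 43^8 ≡ 21² = 441 ≡ 18; 43^16 ≡ 18² = 324 ≡ 42.
Since 23 = 16 + 4 + 2 + 1, 43^23 ≡ 42 · 21 · 16 · 43; multiplying out mod 47: 42·21 = 882 ≡ 36, then 36·16 = 576 ≡ 12, then 12·43 = 516 ≡ 46. Thus 43^23 ≡ 46 ≡ −1 (mod 47).
The value −1 means 43 is a non-residue modulo 47, so n² ≡ 43 (mod 47) is impossible.

There is no such integer.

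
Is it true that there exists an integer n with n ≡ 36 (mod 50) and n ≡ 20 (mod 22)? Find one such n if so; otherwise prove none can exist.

n = 86

Here gcd(50, 22) = 2, and both 36 and 20 leave remainder 0 mod 2, so the system is consistent.
The integers ≡ 36 (mod 50) are 36, 86, …; their remainders mod 22 are 14, 20, so n = 86 is the first that is ≡ 20 (mod 22).
Indeed 86 ≡ 36 (mod 50) and 86 ≡ 20 (mod 22).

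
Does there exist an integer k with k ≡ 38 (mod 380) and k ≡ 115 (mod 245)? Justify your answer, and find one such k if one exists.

No such integer exists.

Both moduli are multiples of 5 = gcd(380, 245), so any solution would satisfy k ≡ 38 and k ≡ 115 modulo 5 simultaneously.
However 38 ≡ 3 and 115 ≡ 0 (mod 5), and 3 ≠ 0.
Therefore no such k exists.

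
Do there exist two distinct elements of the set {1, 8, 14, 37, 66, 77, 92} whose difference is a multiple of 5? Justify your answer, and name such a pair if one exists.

Both 1 and 66 leave remainder 1 on division by 5; their difference 65 = 13·5 is a multiple of 5.

The pair (1, 66) works.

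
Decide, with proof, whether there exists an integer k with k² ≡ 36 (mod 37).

k = 31

Take k = 31. Then 31² = 961 = 25·37 + 36, so 31² ≡ 36 (mod 37).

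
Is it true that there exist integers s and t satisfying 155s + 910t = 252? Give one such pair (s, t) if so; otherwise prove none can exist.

Any value of 155s + 910t is a multiple of gcd(155, 910) = 5.
But 252 is not a multiple of 5 (it leaves remainder 2).
So the equation is unsolvable over ℤ.

No, no such integers exist.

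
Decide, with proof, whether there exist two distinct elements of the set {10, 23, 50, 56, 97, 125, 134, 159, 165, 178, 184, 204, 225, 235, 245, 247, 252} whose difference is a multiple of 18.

No such pair exists.

Residues mod 18: 10↦10, 23↦5, 50↦14, 56↦2, 97↦7, 125↦17, 134↦8, 159↦15, 165↦3, 178↦16, 184↦4, 204↦6, 225↦9, 235↦1, 245↦11, 247↦13, 252↦0.
All 17 residues are distinct, so no two elements differ by a multiple of 18.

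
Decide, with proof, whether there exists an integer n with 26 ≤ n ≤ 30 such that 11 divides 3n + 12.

At n = 29 we get 3·29 + 12 = 99, and 99 = 11·9.

n = 29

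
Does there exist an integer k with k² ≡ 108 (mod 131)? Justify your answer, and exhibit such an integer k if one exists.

k = 97

Take k = 97. Then 97² = 9409 = 71·131 + 108, so 97² ≡ 108 (mod 131).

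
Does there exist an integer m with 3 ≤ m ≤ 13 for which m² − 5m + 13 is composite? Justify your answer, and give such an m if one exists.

At m = 4: 4² − 5·4 + 13 = 9 = 3·3, which is composite.

m = 4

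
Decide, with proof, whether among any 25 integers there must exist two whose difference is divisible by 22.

True.

Partition the integers by their residue mod 22; there are 22 classes.
With 25 integers and only 22 classes, the pigeonhole principle forces two of them, say a and b, into the same class.
Equal remainders mean a − b ≡ 0 (mod 22), so 22 divides their difference.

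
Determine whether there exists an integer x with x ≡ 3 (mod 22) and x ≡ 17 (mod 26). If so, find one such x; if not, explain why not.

Here gcd(22, 26) = 2, and both 3 and 17 leave remainder 1 mod 2, so the system is consistent.
Step through x = 3, 3 + 22, 3 + 2·22, …: the values 3, 25, 47, 69 reduce mod 26 to 3, 25, 21, 17. The value 69 hits 17.
Check: 69 mod 22 = 3, 69 mod 26 = 17. ✓

x = 69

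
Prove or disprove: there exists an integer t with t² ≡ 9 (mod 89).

t = 86

Take t = 86. Then 86² = 7396 = 83·89 + 9, so 86² ≡ 9 (mod 89).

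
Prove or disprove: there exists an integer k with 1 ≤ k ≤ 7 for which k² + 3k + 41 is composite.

At k = 4: 4² + 3·4 + 41 = 69 = 3·23, which is composite.

k = 4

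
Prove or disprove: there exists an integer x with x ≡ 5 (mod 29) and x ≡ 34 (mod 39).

gcd(29, 39) = 1, so the Chinese Remainder Theorem guarantees exactly one residue class mod 1131 satisfying both.
Write x = 5 + 29t and require 5 + 29t ≡ 34 (mod 39), i.e. 29t ≡ 29 (mod 39).
Invert 29 mod 39 by the Euclidean algorithm: 39 = 1·29 + 10, 29 = 2·10 + 9, 10 = 1·9 + 1, 9 = 9·1 + 0; back-substituting, 1 = 10 − 1·9 = 10 − (29 − 2·10) = −29 + 3·10 = −29 + 3·(39 − 1·29) = 3·39 − 4·29. Hence 29·(-4) ≡ 1, so 29⁻¹ ≡ -4 ≡ 35 (mod 39).
Therefore t ≡ 35·29 = 1015 ≡ 1 (mod 39).
Taking t = 1 gives x = 5 + 29·1 = 34.
Check: 34 mod 29 = 5, 34 mod 39 = 34. ✓

x = 34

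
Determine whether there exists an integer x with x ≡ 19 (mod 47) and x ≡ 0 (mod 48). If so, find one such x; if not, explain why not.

Since 47 and 48 share no common factor, CRT says the pair of congruences has a solution (unique mod 2256).
Write x = 19 + 47t and require 19 + 47t ≡ 0 (mod 48), i.e. 47t ≡ 29 (mod 48).
Note 47·47 = 2209 ≡ 1 (mod 48) (as 2209 − 1 = 46·48), so 47⁻¹ ≡ 47.
Multiplying by 47: t ≡ 47·29 = 1363 ≡ 19 (mod 48).
Taking t = 19 gives x = 19 + 47·19 = 912.
Verify: 912 = 19·47 + 19 and 912 = 19·48 + 0. ✓

x = 912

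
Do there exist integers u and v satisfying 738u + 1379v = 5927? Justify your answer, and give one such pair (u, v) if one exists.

u = 634, v = -335

Since gcd(738, 1379) = 1, every integer is an integer combination of 738 and 1379.
Run the Euclidean algorithm on 1379 and 738: 1379 = 1·738 + 641, 738 = 1·641 + 97, 641 = 6·97 + 59, 97 = 1·59 + 38, 59 = 1·38 + 21, 38 = 1·21 + 17, 21 = 1·17 + 4, 17 = 4·4 + 1, 4 = 4·1 + 0.
Working back up the chain: 1 = 17 − 4·4 = 17 − 4·(21 − 1·17) = −4·21 + 5·17 = −4·21 + 5·(38 − 1·21) = 5·38 − 9·21 = 5·38 − 9·(59 − 1·38) = −9·59 + 14·38 = −9·59 + 14·(97 − 1·59) = 14·97 − 23·59 = 14·97 − 23·(641 − 6·97) = −23·641 + 152·97 = −23·641 + 152·(738 − 1·641) = 152·738 − 175·641 = 152·738 − 175·(1379 − 1·738) = −175·1379 + 327·738. So 738·327 + 1379·(-175) = 1.
Times 5927: 738·1938129 + 1379·(-1037225) = 5927, so (1938129, -1037225) solves it.
Subtracting 1405·1379 from u and adding 1405·738 to v gives the tidier solution (634, -335).
Indeed 738·634 + 1379·(-335) = 467892 − 461965 = 5927.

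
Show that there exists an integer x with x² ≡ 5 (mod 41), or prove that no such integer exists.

Take x = 28. Then 28² = 784 = 19·41 + 5, so 28² ≡ 5 (mod 41).

x = 28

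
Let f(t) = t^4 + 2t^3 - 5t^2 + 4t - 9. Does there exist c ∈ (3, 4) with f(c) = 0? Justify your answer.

No.

The endpoint values f(3) = 93 and f(4) = 311 are both positive. Claim: f(t) > 0 for every t in (3, 4).
Substitute t = 3 + u, where 0 < u < 1 on the interval. Expanding, f(3 + u) = u^4 + 14u^3 + 67u^2 + 136u + 93.
The nonzero coefficients here are all positive, so for u > 0 every term is positive (or zero), and the constant term 93 is strictly positive.
Therefore f(t) > 0 throughout (3, 4), and f has no zero there.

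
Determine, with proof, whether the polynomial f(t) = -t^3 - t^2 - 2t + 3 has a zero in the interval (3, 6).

Evaluate at the endpoints: f(3) = -39, f(6) = -261 — same sign (negative).
f'(t) = -3t^2 - 2t - 2 has discriminant (-2)² − 4·(-3)·(-2) = -20 < 0, so f' has no real roots and is negative for every real t.
Hence f is strictly decreasing on ℝ, and in particular on [3, 6]. A strictly monotone function with same-sign endpoint values stays negative on the whole interval, so f has no zero in (3, 6).

No.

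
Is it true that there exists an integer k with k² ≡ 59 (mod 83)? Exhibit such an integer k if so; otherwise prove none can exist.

k = 15

k = 15 works: 15² = 225, and 225 − 59 = 166 = 2·83.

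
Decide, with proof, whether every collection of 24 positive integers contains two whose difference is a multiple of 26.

No; for instance {125, 126, 127, 128, 129, 130, 131, 132, 133, 134, 135, 136, 137, 138, 139, 140, 141, 142, 143, 144, 145, 146, 147, 148} is a counterexample.

Take the 24 consecutive integers 125, 126, …, 148: their residues mod 26 are all distinct because 24 ≤ 26.
The differences between them range over 1, …, 23, none of which is divisible by 26.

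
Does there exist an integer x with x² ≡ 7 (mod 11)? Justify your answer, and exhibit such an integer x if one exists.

There is no such integer.

Computing x² mod 11 for x = 0, 1, …, 5 (enough, by the symmetry x ↦ 11 − x) gives 0, 1, 4, 9, 5, 3.
So the quadratic residues mod 11 are {0, 1, 3, 4, 5, 9}, and 7 is not among them.
Therefore x² ≡ 7 (mod 11) has no solution.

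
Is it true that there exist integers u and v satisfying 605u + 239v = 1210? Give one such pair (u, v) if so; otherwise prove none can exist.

Since gcd(605, 239) = 1, every integer is an integer combination of 605 and 239.
Euclidean algorithm: 605 = 2·239 + 127, 239 = 1·127 + 112, 127 = 1·112 + 15, 112 = 7·15 + 7, 15 = 2·7 + 1, 7 = 7·1 + 0.
Working back up the chain: 1 = 15 − 2·7 = 15 − 2·(112 − 7·15) = −2·112 + 15·15 = −2·112 + 15·(127 − 1·112) = 15·127 − 17·112 = 15·127 − 17·(239 − 1·127) = −17·239 + 32·127 = −17·239 + 32·(605 − 2·239) = 32·605 − 81·239. So 605·32 + 239·(-81) = 1.
Multiplying through by 1210: u = 32·1210 = 38720, v = (-81)·1210 = -98010 is a solution.
Shifting by a multiple of (239, −605) keeps it a solution: u = 38720 − 162·239 = 2, v = -98010 + 162·605 = 0.
Check: 605·2 + 239·0 = 1210 + 0 = 1210. ✓

u = 2, v = 0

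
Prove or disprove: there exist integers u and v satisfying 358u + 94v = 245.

There are no such integers.

gcd(358, 94) = 2, so every integer of the form 358u + 94v is a multiple of 2.
But 245 is not a multiple of 2 (it leaves remainder 1).
Hence no integers u, v satisfy the equation.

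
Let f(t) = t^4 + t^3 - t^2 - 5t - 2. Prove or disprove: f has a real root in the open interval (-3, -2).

No.

f(-3) = 58 and f(-2) = 12, both positive, so a sign-change argument is unavailable; we show f keeps this sign on the whole interval.
Substitute t = -2 − u, where 0 < u < 1 on the interval. Expanding, f(-2 − u) = u^4 + 7u^3 + 17u^2 + 21u + 12.
The nonzero coefficients here are all positive, so for u > 0 every term is positive (or zero), and the constant term 12 is strictly positive.
Therefore f(t) > 0 throughout (-3, -2), and f has no zero there.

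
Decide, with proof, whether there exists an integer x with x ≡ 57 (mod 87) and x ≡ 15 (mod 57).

The moduli are not coprime: gcd(87, 57) = 3. Compatibility requires 3 ∣ (15 − 57) = -42, which holds, so solutions exist.
Put x = 57 + 87t, so we need 87t ≡ 15 (mod 57), equivalently (divide by 3) 29t ≡ 5 (mod 19).
29 ≡ 10 (mod 19), so this reads 10t ≡ 5 (mod 19). Invert 10 mod 19 by the Euclidean algorithm: 19 = 1·10 + 9, 10 = 1·9 + 1, 9 = 9·1 + 0; back-substituting, 1 = 10 − 1·9 = 10 − (19 − 1·10) = −19 + 2·10. Hence 10·2 ≡ 1, so 10⁻¹ ≡ 2 (mod 19).
Therefore t ≡ 2·5 = 10 (mod 19).
Then x = 57 + 87·10 = 927.
Verify: 927 = 10·87 + 57 and 927 = 16·57 + 15. ✓

x = 927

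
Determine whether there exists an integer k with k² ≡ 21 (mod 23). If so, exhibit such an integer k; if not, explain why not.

No such integer exists.

23 is prime, so by Euler's criterion 21 is a square mod 23 iff 21^((23−1)/2) = 21^11 ≡ 1 (mod 23).
Squaring successively (mod 23): 21^2 = 441 ≡ 4; 21^4 ≡ 4² = 16 ≡ 16; 21^8 ≡ 16² = 256 ≡ 3.
Since 11 = 8 + 2 + 1, 21^11 ≡ 3 · 4 · 21; multiplying out mod 23: 3·4 = 12 ≡ 12, then 12·21 = 252 ≡ 22. Thus 21^11 ≡ 22 ≡ −1 (mod 23).
The value −1 means 21 is a non-residue modulo 23, so k² ≡ 21 (mod 23) is impossible.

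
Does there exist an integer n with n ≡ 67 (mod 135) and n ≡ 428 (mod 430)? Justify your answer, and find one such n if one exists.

No such integer exists.

gcd(135, 430) = 5. If n ≡ 67 (mod 135) and n ≡ 428 (mod 430), then n ≡ 67 (mod 5) and n ≡ 428 (mod 5).
But 67 mod 5 = 2 while 428 mod 5 = 3, a contradiction.
Therefore no such n exists.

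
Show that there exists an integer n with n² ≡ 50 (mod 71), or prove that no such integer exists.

n = 11

Take n = 11. Then 11² = 121 = 1·71 + 50, so 11² ≡ 50 (mod 71).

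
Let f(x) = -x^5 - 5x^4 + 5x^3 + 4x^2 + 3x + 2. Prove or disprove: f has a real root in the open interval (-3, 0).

f(-3) = -268 and f(0) = 2, which have opposite signs.
As a polynomial, f is continuous on every closed interval.
By the Intermediate Value Theorem f must vanish at some point of (-3, 0).

Such a root exists.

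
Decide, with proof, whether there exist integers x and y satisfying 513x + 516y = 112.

No, no such integers exist.

Both 513 and 516 are divisible by gcd(513, 516) = 3, hence so is any combination 513x + 516y.
But 112 = 3·37 + 1, so 3 ∤ 112.
Hence no integers x, y satisfy the equation.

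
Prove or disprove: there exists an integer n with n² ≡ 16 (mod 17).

Take n = 4. Then 4² = 16, and since 0 ≤ 16 < 17 this is already reduced: 4² ≡ 16 (mod 17).

n = 4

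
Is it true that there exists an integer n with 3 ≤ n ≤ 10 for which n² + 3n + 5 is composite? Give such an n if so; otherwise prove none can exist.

n = 7

At n = 7: 7² + 3·7 + 5 = 75 = 3·25, which is composite.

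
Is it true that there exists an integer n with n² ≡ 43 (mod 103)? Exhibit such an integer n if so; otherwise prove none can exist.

103 is prime, so by Euler's criterion 43 is a square mod 103 iff 43^((103−1)/2) = 43^51 ≡ 1 (mod 103).
Squaring successively (mod 103): 43^2 = 1849 ≡ 98; 43^4 ≡ 98² = 9604 ≡ 25; 43^8 ≡ 25² = 625 ≡ 7; 43^16 ≡ 7² = 49 ≡ 49; 43^32 ≡ 49² = 2401 ≡ 32.
Since 51 = 32 + 16 + 2 + 1, 43^51 ≡ 32 · 49 · 98 · 43; multiplying out mod 103: 32·49 = 1568 ≡ 23, then 23·98 = 2254 ≡ 91, then 91·43 = 3913 ≡ 102. Thus 43^51 ≡ 102 ≡ −1 (mod 103).
By Euler's criterion 43 is a quadratic non-residue mod 103: no n satisfies n² ≡ 43 (mod 103).

There is no such integer.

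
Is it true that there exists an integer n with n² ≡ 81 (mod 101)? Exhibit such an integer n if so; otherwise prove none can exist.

n = 92

Take n = 92. Then 92² = 8464 = 83·101 + 81, so 92² ≡ 81 (mod 101).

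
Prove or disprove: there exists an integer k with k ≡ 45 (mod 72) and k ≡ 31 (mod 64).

Both moduli are multiples of 8 = gcd(72, 64), so any solution would satisfy k ≡ 45 and k ≡ 31 modulo 8 simultaneously.
However 45 ≡ 5 and 31 ≡ 7 (mod 8), and 5 ≠ 7.
Hence the system has no solution.

There is no such integer.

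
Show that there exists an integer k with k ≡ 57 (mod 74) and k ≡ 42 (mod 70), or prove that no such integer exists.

No, no such integer exists.

Both moduli are multiples of 2 = gcd(74, 70), so any solution would satisfy k ≡ 57 and k ≡ 42 modulo 2 simultaneously.
These are incompatible: 57 − 42 = 15 is not divisible by 2.
So no integer satisfies both congruences.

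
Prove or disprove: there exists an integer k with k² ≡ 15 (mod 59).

k = 29

k = 29 works: 29² = 841, and 841 − 15 = 826 = 14·59.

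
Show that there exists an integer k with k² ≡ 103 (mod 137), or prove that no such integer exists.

k = 69 works: 69² = 4761, and 4761 − 103 = 4658 = 34·137.

k = 69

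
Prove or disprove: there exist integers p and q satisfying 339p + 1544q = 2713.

Since gcd(339, 1544) = 1, every integer is an integer combination of 339 and 1544.
Euclidean algorithm: 1544 = 4·339 + 188, 339 = 1·188 + 151, 188 = 1·151 + 37, 151 = 4·37 + 3, 37 = 12·3 + 1, 3 = 3·1 + 0.
Working back up the chain: 1 = 37 − 12·3 = 37 − 12·(151 − 4·37) = −12·151 + 49·37 = −12·151 + 49·(188 − 1·151) = 49·188 − 61·151 = 49·188 − 61·(339 − 1·188) = −61·339 + 110·188 = −61·339 + 110·(1544 − 4·339) = 110·1544 − 501·339. So 339·(-501) + 1544·110 = 1.
Scaling by 2713 gives the particular solution (p, q) = (-1359213, 298430).
Adding 881·1544 to p and subtracting 881·339 from q gives the tidier solution (1051, -229).
Check: 339·1051 + 1544·(-229) = 356289 − 353576 = 2713. ✓

p = 1051, q = -229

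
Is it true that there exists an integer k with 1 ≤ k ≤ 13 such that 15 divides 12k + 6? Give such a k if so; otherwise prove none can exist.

k = 2

k = 2 works, since 12·2 + 6 = 30 = 2·15.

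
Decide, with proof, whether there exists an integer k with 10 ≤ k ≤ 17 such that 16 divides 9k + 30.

At k = 10, 9·10 + 30 = 120 ≡ 8 (mod 16), and each step in k adds 9, giving residues 8, 1, 10, 3, 12, 5, 14, 7 for k = 10, 11, …, 17.
None is 0, so 16 never divides 9k + 30 on this range.

No, no such integer k in that range exists.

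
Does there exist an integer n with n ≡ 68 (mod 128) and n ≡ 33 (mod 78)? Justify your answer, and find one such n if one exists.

Reduce both congruences modulo 2, which divides 128 and 78: they say n ≡ 68 (mod 2) and n ≡ 33 (mod 2).
These are incompatible: 68 − 33 = 35 is not divisible by 2.
Therefore no such n exists.

There is no such integer.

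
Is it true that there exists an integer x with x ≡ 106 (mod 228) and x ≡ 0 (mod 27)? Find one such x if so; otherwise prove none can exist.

No such integer exists.

Both moduli are multiples of 3 = gcd(228, 27), so any solution would satisfy x ≡ 106 and x ≡ 0 modulo 3 simultaneously.
But 106 mod 3 = 1 while 0 mod 3 = 0, a contradiction.
Therefore no such x exists.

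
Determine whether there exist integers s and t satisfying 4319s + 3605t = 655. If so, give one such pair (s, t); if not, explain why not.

Both 4319 and 3605 are divisible by gcd(4319, 3605) = 7, hence so is any combination 4319s + 3605t.
But 655 is not a multiple of 7 (it leaves remainder 4).
Hence no integers s, t satisfy the equation.

No such integers exist.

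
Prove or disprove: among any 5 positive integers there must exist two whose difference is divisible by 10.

Try 5 consecutive integers, 17, 18, …, 21. Their remainders mod 10 are 7, 8, 9, 0, 1 — pairwise different, as any 5 ≤ 10 consecutive integers have distinct residues.
The differences between them range over 1, …, 4, none of which is divisible by 10.

No, the set {17, 18, 19, 20, 21} is a counterexample.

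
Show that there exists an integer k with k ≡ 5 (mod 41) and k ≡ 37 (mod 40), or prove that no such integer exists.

gcd(41, 40) = 1, so the Chinese Remainder Theorem guarantees exactly one residue class mod 1640 satisfying both.
Any solution of the first congruence is k = 5 + 41t; substituting into the second, 41t ≡ 37 − 5 ≡ 32 (mod 40).
41 ≡ 1 (mod 40), so this reads 1t ≡ 32 (mod 40). So t ≡ 32 (mod 40).
With t = 32: k = 5 + 41·32 = 1317.
Check: 1317 mod 41 = 5, 1317 mod 40 = 37. ✓

k = 1317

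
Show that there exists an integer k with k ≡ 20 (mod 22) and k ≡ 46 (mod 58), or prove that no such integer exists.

k = 394

The moduli are not coprime: gcd(22, 58) = 2. Compatibility requires 2 ∣ (46 − 20) = 26, which holds, so solutions exist.
Write k = 20 + 22t. Then 22t ≡ 46 − 20 ≡ 26 (mod 58); dividing through by 2 gives 11t ≡ 13 (mod 29).
Invert 11 mod 29 by the Euclidean algorithm: 29 = 2·11 + 7, 11 = 1·7 + 4, 7 = 1·4 + 3, 4 = 1·3 + 1, 3 = 3·1 + 0; back-substituting, 1 = 4 − 1·3 = 4 − (7 − 1·4) = −7 + 2·4 = −7 + 2·(11 − 1·7) = 2·11 − 3·7 = 2·11 − 3·(29 − 2·11) = −3·29 + 8·11. Hence 11·8 ≡ 1, so 11⁻¹ ≡ 8 (mod 29).
Multiplying by 8: t ≡ 8·13 = 104 ≡ 17 (mod 29).
Then k = 20 + 22·17 = 394.
Verify: 394 = 17·22 + 20 and 394 = 6·58 + 46. ✓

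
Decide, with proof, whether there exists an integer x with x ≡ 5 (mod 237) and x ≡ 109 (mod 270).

There is no such integer.

gcd(237, 270) = 3. If x ≡ 5 (mod 237) and x ≡ 109 (mod 270), then x ≡ 5 (mod 3) and x ≡ 109 (mod 3).
These are incompatible: 5 − 109 = -104 is not divisible by 3.
Therefore no such x exists.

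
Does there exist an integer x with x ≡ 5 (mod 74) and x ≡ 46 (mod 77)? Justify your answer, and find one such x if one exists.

The moduli 74 and 77 are coprime, so by the Chinese Remainder Theorem a unique solution modulo 5698 exists.
Write x = 5 + 74t and require 5 + 74t ≡ 46 (mod 77), i.e. 74t ≡ 41 (mod 77).
Invert 74 mod 77 by the Euclidean algorithm: 77 = 1·74 + 3, 74 = 24·3 + 2, 3 = 1·2 + 1, 2 = 2·1 + 0; back-substituting, 1 = 3 − 1·2 = 3 − (74 − 24·3) = −74 + 25·3 = −74 + 25·(77 − 1·74) = 25·77 − 26·74. Hence 74·(-26) ≡ 1, so 74⁻¹ ≡ -26 ≡ 51 (mod 77).
Therefore t ≡ 51·41 = 2091 ≡ 12 (mod 77).
Taking t = 12 gives x = 5 + 74·12 = 893.
Check: 893 mod 74 = 5, 893 mod 77 = 46. ✓

x = 893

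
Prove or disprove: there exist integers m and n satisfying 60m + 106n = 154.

m = 22, n = -11

Every value of 60m + 106n is a multiple of gcd(60, 106) = 2; since 2 ∣ 154, solutions exist.
Dividing through by 2 reduces the equation to 30m + 53n = 77.
Euclidean algorithm: 53 = 1·30 + 23, 30 = 1·23 + 7, 23 = 3·7 + 2, 7 = 3·2 + 1, 2 = 2·1 + 0.
Back-substituting, 1 = 7 − 3·2 = 7 − 3·(23 − 3·7) = −3·23 + 10·7 = −3·23 + 10·(30 − 1·23) = 10·30 − 13·23 = 10·30 − 13·(53 − 1·30) = −13·53 + 23·30; that is, 30·23 + 53·(-13) = 1.
Scaling by 77 gives the particular solution (m, n) = (1771, -1001).
The general solution is m = 1771 + 53k, n = -1001 − 30k; taking k = -33 gives the smaller pair m = 22, n = -11.
Check: 60·22 + 106·(-11) = 1320 − 1166 = 154. ✓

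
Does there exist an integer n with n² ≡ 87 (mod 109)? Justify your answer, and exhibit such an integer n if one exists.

n = 14 works: 14² = 196, and 196 − 87 = 109 = 1·109.

n = 14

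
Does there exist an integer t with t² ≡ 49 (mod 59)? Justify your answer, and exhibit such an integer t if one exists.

Take t = 7. Then 7² = 49, and since 0 ≤ 49 < 59 this is already reduced: 7² ≡ 49 (mod 59).

t = 7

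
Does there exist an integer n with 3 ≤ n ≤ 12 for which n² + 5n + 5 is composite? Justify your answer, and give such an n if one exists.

At n = 10: 10² + 5·10 + 5 = 155 = 5·31, which is composite.

n = 10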